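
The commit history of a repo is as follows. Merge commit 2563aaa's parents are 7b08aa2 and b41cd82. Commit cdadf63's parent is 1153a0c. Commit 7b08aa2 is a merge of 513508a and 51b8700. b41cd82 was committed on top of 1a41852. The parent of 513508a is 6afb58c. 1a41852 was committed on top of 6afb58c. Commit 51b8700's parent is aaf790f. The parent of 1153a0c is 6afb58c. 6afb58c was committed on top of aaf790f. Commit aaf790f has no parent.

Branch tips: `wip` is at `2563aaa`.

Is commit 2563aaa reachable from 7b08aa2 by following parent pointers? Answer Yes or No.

Ancestors of 7b08aa2: {513508a, 51b8700, 6afb58c, 7b08aa2, aaf790f}.
2563aaa is not in that set, so it is not an ancestor of 7b08aa2.

No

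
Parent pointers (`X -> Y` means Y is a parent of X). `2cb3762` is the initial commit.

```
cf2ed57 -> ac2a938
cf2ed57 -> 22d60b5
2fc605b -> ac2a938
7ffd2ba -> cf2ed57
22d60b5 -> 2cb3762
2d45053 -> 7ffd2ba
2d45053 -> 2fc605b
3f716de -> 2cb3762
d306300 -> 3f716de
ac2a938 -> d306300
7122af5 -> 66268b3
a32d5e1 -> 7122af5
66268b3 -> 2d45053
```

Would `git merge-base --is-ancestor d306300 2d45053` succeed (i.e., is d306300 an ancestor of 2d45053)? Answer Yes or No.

Ancestors of 2d45053 (commits reachable by following parents): {22d60b5, 2cb3762, 2d45053, 2fc605b, 3f716de, 7ffd2ba, ac2a938, cf2ed57, d306300}.
d306300 is in that set, so it is an ancestor of 2d45053.

Yes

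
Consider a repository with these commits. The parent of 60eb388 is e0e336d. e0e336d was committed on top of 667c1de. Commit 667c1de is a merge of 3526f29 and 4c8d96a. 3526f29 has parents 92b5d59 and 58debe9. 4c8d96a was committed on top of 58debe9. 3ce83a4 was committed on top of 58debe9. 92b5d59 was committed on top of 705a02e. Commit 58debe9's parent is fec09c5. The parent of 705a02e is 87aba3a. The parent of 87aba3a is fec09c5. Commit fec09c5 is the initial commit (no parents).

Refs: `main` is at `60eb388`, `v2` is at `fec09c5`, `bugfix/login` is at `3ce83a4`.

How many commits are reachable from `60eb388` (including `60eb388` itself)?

10

Walking parent pointers from 60eb388: reachable set = {3526f29, 4c8d96a, 58debe9, 60eb388, 667c1de, 705a02e, 87aba3a, 92b5d59, e0e336d, fec09c5}.
That is 10 commits.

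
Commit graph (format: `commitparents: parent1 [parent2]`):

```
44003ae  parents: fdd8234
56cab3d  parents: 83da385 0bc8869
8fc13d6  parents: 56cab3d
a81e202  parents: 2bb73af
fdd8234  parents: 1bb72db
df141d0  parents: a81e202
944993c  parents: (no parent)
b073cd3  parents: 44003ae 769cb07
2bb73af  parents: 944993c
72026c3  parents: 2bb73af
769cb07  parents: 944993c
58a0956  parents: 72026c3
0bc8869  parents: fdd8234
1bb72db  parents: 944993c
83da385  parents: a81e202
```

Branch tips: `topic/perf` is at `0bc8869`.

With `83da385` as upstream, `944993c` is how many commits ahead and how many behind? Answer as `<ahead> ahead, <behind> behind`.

0 ahead, 3 behind

Reachable from 944993c: {944993c}.
Reachable from 83da385: {2bb73af, 83da385, 944993c, a81e202}.
Only in 944993c's history (ahead): {} — 0.
Only in 83da385's history (behind): {2bb73af, 83da385, a81e202} — 3.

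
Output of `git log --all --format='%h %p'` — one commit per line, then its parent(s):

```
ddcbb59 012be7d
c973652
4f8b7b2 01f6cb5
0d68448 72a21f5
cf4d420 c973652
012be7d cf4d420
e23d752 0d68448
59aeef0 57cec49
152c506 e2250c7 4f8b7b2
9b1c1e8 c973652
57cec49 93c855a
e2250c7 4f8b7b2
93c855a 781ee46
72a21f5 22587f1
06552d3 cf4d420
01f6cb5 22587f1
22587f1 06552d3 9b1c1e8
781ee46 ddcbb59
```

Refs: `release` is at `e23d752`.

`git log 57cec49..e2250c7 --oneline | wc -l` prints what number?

Reachable from e2250c7: {01f6cb5, 06552d3, 22587f1, 4f8b7b2, 9b1c1e8, c973652, cf4d420, e2250c7}.
Reachable from 57cec49: {012be7d, 57cec49, 781ee46, 93c855a, c973652, cf4d420, ddcbb59}.
In e2250c7's history but not 57cec49's: {01f6cb5, 06552d3, 22587f1, 4f8b7b2, 9b1c1e8, e2250c7} — 6 commits.

6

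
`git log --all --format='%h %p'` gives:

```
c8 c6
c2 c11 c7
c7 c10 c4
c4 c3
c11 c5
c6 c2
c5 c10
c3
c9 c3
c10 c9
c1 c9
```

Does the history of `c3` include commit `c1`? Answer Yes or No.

Ancestors of c3: {c3}.
c1 is not in that set, so it is not an ancestor of c3.

No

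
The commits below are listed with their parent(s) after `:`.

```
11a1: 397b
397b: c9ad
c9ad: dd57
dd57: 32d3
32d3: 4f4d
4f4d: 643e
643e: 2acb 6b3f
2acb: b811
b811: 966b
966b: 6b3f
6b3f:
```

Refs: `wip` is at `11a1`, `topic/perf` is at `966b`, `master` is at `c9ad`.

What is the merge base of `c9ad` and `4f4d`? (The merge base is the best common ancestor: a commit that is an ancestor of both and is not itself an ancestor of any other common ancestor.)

Ancestors of c9ad: {2acb, 32d3, 4f4d, 643e, 6b3f, 966b, b811, c9ad, dd57}.
Ancestors of 4f4d: {2acb, 4f4d, 643e, 6b3f, 966b, b811}.
Common ancestors: {2acb, 4f4d, 643e, 6b3f, 966b, b811}.
Among these, 4f4d is not an ancestor of any other common ancestor — it is the merge base.

4f4d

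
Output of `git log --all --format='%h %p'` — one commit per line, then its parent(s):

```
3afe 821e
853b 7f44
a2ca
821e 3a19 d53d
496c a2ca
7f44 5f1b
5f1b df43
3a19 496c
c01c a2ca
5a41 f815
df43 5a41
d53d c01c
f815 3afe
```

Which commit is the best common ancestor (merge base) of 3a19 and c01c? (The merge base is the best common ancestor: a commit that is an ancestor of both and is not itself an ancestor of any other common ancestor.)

Ancestors of 3a19: {3a19, 496c, a2ca}.
Ancestors of c01c: {a2ca, c01c}.
Common ancestors: {a2ca}.
The only common ancestor is a2ca, so it is the merge base.

a2ca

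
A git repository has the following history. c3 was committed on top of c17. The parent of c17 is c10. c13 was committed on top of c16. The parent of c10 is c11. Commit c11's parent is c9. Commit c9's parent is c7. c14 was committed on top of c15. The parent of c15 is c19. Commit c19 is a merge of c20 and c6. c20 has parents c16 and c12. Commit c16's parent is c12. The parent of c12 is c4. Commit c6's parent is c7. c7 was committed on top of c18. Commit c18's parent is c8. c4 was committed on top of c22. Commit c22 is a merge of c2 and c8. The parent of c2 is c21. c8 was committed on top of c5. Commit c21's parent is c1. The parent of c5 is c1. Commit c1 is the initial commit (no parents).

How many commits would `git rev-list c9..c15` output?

10

Reachable from c15: {c1, c12, c15, c16, c18, c19, c2, c20, c21, c22, c4, c5, c6, c7, c8}.
Reachable from c9: {c1, c18, c5, c7, c8, c9}.
In c15's history but not c9's: {c12, c15, c16, c19, c2, c20, c21, c22, c4, c6} — 10 commits.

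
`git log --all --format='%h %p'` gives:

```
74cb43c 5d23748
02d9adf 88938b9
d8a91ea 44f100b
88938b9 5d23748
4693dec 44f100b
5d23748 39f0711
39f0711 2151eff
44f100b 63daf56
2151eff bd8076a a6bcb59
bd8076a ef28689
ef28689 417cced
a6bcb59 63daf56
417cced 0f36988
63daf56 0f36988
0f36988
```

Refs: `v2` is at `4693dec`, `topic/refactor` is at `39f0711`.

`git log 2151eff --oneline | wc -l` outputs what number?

7

Walking parent pointers from 2151eff: reachable set = {0f36988, 2151eff, 417cced, 63daf56, a6bcb59, bd8076a, ef28689}.
That is 7 commits.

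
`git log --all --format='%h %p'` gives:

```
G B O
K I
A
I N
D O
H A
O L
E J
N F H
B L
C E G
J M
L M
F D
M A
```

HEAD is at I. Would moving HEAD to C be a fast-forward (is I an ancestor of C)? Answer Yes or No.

A fast-forward from I to C is possible iff I is an ancestor of C.
Ancestors of C: {A, B, C, E, G, J, L, M, O}.
I is not among them, so fast-forward is not possible.

No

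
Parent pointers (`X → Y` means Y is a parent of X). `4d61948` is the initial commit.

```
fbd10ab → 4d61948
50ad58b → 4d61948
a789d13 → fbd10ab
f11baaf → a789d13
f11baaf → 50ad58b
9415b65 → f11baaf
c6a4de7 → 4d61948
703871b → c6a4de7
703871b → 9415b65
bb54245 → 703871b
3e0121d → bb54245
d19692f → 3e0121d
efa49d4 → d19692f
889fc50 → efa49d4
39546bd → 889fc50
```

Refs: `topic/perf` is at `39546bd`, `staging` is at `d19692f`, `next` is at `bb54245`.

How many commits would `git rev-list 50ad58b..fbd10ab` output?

Reachable from fbd10ab: {4d61948, fbd10ab}.
Reachable from 50ad58b: {4d61948, 50ad58b}.
In fbd10ab's history but not 50ad58b's: {fbd10ab} — 1 commit.

1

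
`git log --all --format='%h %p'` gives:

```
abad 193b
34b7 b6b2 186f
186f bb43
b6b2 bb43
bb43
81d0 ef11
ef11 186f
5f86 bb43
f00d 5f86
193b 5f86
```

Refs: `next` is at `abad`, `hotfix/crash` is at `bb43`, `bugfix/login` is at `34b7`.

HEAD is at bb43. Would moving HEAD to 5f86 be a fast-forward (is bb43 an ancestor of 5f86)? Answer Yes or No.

A fast-forward from bb43 to 5f86 is possible iff bb43 is an ancestor of 5f86.
Ancestors of 5f86: {5f86, bb43}.
bb43 is among them, so fast-forward is possible.

Yes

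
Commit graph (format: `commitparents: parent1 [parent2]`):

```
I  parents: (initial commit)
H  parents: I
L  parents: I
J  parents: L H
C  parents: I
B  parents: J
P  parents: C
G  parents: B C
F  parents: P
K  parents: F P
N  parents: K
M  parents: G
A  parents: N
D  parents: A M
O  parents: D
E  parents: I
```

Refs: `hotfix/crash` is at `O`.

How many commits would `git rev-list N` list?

6

Walking parent pointers from N: reachable set = {C, F, I, K, N, P}.
That is 6 commits.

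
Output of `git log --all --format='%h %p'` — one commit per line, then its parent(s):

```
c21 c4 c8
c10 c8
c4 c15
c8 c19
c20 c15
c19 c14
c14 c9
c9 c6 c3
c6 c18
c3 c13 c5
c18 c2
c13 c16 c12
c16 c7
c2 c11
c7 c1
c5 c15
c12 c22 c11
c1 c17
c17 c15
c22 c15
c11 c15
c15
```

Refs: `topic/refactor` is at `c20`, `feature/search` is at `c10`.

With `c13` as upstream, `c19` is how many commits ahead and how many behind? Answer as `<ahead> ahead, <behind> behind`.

Reachable from c19: {c1, c11, c12, c13, c14, c15, c16, c17, c18, c19, c2, c22, c3, c5, c6, c7, c9}.
Reachable from c13: {c1, c11, c12, c13, c15, c16, c17, c22, c7}.
Only in c19's history (ahead): {c14, c18, c19, c2, c3, c5, c6, c9} — 8.
Only in c13's history (behind): {} — 0.

8 ahead, 0 behind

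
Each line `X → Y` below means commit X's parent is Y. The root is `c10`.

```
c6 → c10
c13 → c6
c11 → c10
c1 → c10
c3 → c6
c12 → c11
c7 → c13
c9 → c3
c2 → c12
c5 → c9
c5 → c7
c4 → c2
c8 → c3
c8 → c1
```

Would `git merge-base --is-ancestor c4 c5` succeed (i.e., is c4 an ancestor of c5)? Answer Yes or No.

Ancestors of c5: {c10, c13, c3, c5, c6, c7, c9}.
c4 is not in that set, so it is not an ancestor of c5.

No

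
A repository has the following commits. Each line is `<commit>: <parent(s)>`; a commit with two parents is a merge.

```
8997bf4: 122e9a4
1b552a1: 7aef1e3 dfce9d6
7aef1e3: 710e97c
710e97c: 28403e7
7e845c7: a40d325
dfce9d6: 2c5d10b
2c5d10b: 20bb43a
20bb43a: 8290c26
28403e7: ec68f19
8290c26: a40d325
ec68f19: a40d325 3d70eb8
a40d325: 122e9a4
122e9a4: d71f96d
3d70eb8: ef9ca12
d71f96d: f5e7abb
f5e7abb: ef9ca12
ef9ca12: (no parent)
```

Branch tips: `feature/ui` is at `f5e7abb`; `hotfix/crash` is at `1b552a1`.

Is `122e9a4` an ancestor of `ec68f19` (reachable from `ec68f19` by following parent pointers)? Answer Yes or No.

Yes

Ancestors of ec68f19 (commits reachable by following parents): {122e9a4, 3d70eb8, a40d325, d71f96d, ec68f19, ef9ca12, f5e7abb}.
122e9a4 is in that set, so it is an ancestor of ec68f19.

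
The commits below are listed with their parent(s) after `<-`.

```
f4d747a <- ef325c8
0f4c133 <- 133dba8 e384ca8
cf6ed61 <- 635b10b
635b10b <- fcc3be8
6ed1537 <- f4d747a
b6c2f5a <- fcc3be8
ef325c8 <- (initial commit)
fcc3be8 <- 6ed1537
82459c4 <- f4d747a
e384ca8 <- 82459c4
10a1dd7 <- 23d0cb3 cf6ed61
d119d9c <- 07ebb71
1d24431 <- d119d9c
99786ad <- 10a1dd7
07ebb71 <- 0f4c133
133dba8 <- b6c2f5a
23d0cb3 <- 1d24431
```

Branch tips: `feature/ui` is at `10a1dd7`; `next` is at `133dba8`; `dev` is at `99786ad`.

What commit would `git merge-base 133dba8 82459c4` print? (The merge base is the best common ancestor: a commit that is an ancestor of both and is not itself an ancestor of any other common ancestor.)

f4d747a

Ancestors of 133dba8: {133dba8, 6ed1537, b6c2f5a, ef325c8, f4d747a, fcc3be8}.
Ancestors of 82459c4: {82459c4, ef325c8, f4d747a}.
Common ancestors: {ef325c8, f4d747a}.
Among these, f4d747a is not an ancestor of any other common ancestor — it is the merge base.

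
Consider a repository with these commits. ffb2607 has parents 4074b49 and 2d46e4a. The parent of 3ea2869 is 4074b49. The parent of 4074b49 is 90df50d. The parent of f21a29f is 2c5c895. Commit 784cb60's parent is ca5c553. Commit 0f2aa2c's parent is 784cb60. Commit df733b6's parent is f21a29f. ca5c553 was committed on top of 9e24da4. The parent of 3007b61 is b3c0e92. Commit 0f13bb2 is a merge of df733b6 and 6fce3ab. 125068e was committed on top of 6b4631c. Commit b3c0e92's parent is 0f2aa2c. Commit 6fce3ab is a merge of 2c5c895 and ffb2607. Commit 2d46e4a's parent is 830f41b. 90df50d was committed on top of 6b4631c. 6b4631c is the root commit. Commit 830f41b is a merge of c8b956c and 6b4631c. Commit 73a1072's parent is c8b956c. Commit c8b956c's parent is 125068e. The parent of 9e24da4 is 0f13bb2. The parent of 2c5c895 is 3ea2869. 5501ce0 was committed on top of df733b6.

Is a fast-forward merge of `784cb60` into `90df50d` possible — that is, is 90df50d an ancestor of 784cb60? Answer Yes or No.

Yes

A fast-forward from 90df50d to 784cb60 is possible iff 90df50d is an ancestor of 784cb60.
Ancestors of 784cb60: {0f13bb2, 125068e, 2c5c895, 2d46e4a, 3ea2869, 4074b49, 6b4631c, 6fce3ab, 784cb60, 830f41b, 90df50d, 9e24da4, c8b956c, ca5c553, df733b6, f21a29f, ffb2607}.
90df50d is among them, so fast-forward is possible.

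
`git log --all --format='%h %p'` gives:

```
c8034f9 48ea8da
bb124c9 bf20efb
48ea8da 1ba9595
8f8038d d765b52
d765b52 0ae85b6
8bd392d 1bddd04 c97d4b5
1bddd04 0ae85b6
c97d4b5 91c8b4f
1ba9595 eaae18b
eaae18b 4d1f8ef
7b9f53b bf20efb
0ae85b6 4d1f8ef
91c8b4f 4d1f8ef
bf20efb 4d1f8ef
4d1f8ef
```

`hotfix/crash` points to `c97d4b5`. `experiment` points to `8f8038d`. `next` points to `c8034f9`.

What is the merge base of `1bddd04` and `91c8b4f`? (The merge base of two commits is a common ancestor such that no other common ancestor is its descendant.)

Ancestors of 1bddd04: {0ae85b6, 1bddd04, 4d1f8ef}.
Ancestors of 91c8b4f: {4d1f8ef, 91c8b4f}.
Common ancestors: {4d1f8ef}.
The only common ancestor is 4d1f8ef, so it is the merge base.

4d1f8ef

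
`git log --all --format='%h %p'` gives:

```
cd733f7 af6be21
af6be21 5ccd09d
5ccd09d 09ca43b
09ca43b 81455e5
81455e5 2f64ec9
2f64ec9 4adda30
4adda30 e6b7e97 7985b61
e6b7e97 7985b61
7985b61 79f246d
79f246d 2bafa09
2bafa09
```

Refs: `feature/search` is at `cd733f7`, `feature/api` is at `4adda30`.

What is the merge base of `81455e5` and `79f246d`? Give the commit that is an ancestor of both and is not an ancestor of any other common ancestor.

79f246d

Ancestors of 81455e5: {2bafa09, 2f64ec9, 4adda30, 7985b61, 79f246d, 81455e5, e6b7e97}.
Ancestors of 79f246d: {2bafa09, 79f246d}.
Common ancestors: {2bafa09, 79f246d}.
Among these, 79f246d is not an ancestor of any other common ancestor — it is the merge base.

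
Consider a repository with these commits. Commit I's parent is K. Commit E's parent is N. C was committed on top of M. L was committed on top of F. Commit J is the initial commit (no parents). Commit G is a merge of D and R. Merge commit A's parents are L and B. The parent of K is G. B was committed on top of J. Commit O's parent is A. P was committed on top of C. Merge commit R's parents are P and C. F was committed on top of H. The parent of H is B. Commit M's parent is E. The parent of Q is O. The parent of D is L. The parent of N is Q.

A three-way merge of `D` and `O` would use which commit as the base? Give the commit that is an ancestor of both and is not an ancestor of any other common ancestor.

Ancestors of D: {B, D, F, H, J, L}.
Ancestors of O: {A, B, F, H, J, L, O}.
Common ancestors: {B, F, H, J, L}.
Among these, L is not an ancestor of any other common ancestor — it is the merge base.

L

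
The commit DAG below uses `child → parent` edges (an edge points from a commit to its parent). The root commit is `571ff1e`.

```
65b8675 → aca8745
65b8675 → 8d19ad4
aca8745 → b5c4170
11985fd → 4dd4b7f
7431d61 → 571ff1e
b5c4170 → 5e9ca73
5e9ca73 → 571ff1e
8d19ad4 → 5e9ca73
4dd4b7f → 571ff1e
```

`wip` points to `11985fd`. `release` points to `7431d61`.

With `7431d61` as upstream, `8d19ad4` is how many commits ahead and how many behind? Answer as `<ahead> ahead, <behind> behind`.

2 ahead, 1 behind

Reachable from 8d19ad4: {571ff1e, 5e9ca73, 8d19ad4}.
Reachable from 7431d61: {571ff1e, 7431d61}.
Only in 8d19ad4's history (ahead): {5e9ca73, 8d19ad4} — 2.
Only in 7431d61's history (behind): {7431d61} — 1.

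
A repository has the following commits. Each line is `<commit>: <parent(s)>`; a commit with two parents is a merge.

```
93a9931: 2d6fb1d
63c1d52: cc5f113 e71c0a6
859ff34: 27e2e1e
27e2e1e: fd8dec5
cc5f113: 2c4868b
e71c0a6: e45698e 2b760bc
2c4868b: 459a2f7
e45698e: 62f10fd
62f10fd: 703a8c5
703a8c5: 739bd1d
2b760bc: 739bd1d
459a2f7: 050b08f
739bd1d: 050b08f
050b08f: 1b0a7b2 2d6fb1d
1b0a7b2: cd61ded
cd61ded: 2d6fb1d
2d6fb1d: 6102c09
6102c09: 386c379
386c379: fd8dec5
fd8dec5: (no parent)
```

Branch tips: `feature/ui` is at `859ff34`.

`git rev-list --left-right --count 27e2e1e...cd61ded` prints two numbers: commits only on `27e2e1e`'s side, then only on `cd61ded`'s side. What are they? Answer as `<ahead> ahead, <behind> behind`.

1 ahead, 4 behind

Reachable from 27e2e1e: {27e2e1e, fd8dec5}.
Reachable from cd61ded: {2d6fb1d, 386c379, 6102c09, cd61ded, fd8dec5}.
Only in 27e2e1e's history (ahead): {27e2e1e} — 1.
Only in cd61ded's history (behind): {2d6fb1d, 386c379, 6102c09, cd61ded} — 4.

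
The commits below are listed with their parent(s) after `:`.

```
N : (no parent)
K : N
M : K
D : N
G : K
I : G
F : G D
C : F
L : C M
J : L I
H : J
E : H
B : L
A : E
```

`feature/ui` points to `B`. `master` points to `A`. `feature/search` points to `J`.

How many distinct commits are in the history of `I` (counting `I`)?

Walking parent pointers from I: reachable set = {G, I, K, N}.
That is 4 commits.

4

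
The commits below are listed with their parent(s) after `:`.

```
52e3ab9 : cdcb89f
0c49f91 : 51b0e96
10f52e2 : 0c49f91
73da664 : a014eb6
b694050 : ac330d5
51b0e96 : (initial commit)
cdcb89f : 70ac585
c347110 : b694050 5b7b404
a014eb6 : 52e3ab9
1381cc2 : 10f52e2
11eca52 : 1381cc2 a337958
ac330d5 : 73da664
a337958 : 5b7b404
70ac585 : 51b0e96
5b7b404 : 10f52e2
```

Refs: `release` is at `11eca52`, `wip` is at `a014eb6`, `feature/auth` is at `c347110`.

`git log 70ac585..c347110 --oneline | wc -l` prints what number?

10

Reachable from c347110: {0c49f91, 10f52e2, 51b0e96, 52e3ab9, 5b7b404, 70ac585, 73da664, a014eb6, ac330d5, b694050, c347110, cdcb89f}.
Reachable from 70ac585: {51b0e96, 70ac585}.
In c347110's history but not 70ac585's: {0c49f91, 10f52e2, 52e3ab9, 5b7b404, 73da664, a014eb6, ac330d5, b694050, c347110, cdcb89f} — 10 commits.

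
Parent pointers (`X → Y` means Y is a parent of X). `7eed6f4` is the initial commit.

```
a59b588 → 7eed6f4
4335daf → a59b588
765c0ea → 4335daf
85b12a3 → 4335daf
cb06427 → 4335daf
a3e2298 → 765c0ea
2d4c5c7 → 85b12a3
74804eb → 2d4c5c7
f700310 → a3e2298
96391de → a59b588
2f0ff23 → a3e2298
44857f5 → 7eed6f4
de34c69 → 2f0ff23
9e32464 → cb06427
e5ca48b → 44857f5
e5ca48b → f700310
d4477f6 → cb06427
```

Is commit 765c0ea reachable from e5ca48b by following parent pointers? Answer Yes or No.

Yes

Ancestors of e5ca48b (commits reachable by following parents): {4335daf, 44857f5, 765c0ea, 7eed6f4, a3e2298, a59b588, e5ca48b, f700310}.
765c0ea is in that set, so it is an ancestor of e5ca48b.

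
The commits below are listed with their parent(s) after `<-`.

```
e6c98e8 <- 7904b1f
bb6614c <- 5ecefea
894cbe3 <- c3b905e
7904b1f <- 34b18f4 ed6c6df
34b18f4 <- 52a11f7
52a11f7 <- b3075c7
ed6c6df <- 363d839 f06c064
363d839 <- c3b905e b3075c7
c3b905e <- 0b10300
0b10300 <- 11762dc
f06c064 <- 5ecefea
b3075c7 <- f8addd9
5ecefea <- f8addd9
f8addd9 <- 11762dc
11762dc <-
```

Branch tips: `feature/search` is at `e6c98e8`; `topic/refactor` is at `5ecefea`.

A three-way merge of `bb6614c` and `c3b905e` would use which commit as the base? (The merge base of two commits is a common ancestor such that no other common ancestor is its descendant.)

Ancestors of bb6614c: {11762dc, 5ecefea, bb6614c, f8addd9}.
Ancestors of c3b905e: {0b10300, 11762dc, c3b905e}.
Common ancestors: {11762dc}.
The only common ancestor is 11762dc, so it is the merge base.

11762dc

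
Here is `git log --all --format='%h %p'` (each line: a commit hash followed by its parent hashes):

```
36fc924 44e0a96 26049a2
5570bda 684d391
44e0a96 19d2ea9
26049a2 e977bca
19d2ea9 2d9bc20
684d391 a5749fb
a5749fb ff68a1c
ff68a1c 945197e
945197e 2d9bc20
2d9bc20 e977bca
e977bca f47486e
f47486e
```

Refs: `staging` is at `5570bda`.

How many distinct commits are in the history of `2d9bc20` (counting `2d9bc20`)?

Walking parent pointers from 2d9bc20: reachable set = {2d9bc20, e977bca, f47486e}.
That is 3 commits.

3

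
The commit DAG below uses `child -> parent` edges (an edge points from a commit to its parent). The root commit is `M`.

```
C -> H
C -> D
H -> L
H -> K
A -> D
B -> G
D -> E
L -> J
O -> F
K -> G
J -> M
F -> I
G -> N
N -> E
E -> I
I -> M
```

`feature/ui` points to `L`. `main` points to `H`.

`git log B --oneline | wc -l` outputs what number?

Walking parent pointers from B: reachable set = {B, E, G, I, M, N}.
That is 6 commits.

6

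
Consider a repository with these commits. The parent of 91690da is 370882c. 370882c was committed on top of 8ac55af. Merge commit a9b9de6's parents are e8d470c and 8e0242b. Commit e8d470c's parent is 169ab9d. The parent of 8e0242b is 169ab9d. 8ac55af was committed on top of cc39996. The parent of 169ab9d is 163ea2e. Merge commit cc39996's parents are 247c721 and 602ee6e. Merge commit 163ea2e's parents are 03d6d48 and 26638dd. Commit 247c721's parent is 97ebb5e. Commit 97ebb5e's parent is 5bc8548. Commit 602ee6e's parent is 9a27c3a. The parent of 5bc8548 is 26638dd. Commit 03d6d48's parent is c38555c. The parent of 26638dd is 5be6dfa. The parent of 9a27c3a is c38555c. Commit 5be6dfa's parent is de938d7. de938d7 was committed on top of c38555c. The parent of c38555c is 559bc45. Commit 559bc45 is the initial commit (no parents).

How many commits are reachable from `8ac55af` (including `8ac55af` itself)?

12

Walking parent pointers from 8ac55af: reachable set = {247c721, 26638dd, 559bc45, 5bc8548, 5be6dfa, 602ee6e, 8ac55af, 97ebb5e, 9a27c3a, c38555c, cc39996, de938d7}.
That is 12 commits.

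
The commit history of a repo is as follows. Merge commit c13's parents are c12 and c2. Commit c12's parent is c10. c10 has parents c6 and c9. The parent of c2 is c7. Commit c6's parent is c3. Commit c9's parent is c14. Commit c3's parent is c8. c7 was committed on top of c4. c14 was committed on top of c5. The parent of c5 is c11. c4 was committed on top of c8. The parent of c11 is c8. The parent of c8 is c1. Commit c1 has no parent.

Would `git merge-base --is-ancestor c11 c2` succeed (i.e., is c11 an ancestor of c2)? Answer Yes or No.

No

Ancestors of c2: {c1, c2, c4, c7, c8}.
c11 is not in that set, so it is not an ancestor of c2.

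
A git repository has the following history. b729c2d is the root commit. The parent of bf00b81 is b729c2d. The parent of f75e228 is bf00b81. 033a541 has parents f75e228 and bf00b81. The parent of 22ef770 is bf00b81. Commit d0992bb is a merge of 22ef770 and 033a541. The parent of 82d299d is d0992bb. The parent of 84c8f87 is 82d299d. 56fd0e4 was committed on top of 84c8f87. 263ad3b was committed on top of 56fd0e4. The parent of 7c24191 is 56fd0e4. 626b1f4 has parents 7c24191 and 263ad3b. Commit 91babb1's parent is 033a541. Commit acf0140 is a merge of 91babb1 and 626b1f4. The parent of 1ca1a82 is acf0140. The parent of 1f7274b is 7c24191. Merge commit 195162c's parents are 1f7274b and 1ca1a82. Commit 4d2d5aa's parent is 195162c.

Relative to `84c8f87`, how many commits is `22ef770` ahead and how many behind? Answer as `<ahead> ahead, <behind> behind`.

Reachable from 22ef770: {22ef770, b729c2d, bf00b81}.
Reachable from 84c8f87: {033a541, 22ef770, 82d299d, 84c8f87, b729c2d, bf00b81, d0992bb, f75e228}.
Only in 22ef770's history (ahead): {} — 0.
Only in 84c8f87's history (behind): {033a541, 82d299d, 84c8f87, d0992bb, f75e228} — 5.

0 ahead, 5 behind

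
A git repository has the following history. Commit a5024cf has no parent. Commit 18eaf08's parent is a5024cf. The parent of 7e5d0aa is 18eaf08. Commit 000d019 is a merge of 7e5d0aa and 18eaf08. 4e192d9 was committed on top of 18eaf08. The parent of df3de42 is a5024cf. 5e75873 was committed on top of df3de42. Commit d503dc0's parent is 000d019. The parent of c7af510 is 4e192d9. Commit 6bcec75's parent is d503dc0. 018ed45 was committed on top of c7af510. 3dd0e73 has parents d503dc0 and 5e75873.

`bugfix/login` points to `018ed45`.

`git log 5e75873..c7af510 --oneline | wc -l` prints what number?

3

Reachable from c7af510: {18eaf08, 4e192d9, a5024cf, c7af510}.
Reachable from 5e75873: {5e75873, a5024cf, df3de42}.
In c7af510's history but not 5e75873's: {18eaf08, 4e192d9, c7af510} — 3 commits.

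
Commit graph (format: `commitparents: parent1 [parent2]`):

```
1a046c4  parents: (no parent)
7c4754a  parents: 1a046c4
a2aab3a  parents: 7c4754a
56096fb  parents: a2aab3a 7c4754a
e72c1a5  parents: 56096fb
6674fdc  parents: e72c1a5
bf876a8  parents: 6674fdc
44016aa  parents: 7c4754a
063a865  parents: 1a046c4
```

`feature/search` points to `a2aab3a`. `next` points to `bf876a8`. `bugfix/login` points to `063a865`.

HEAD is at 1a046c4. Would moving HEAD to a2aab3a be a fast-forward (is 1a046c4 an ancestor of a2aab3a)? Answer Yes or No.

Yes

A fast-forward from 1a046c4 to a2aab3a is possible iff 1a046c4 is an ancestor of a2aab3a.
Ancestors of a2aab3a: {1a046c4, 7c4754a, a2aab3a}.
1a046c4 is among them, so fast-forward is possible.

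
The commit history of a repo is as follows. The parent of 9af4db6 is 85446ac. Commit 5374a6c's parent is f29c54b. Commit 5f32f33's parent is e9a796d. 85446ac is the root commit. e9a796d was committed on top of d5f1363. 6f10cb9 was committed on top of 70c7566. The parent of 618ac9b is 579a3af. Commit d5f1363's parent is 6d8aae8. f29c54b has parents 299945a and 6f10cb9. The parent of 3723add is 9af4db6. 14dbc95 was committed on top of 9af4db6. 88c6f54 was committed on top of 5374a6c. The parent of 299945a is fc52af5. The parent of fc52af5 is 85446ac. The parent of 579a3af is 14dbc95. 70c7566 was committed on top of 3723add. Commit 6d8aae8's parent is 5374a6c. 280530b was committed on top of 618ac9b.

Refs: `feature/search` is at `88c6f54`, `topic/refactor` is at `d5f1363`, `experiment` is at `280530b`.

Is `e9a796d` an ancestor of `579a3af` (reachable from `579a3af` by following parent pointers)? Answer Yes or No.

Ancestors of 579a3af: {14dbc95, 579a3af, 85446ac, 9af4db6}.
e9a796d is not in that set, so it is not an ancestor of 579a3af.

No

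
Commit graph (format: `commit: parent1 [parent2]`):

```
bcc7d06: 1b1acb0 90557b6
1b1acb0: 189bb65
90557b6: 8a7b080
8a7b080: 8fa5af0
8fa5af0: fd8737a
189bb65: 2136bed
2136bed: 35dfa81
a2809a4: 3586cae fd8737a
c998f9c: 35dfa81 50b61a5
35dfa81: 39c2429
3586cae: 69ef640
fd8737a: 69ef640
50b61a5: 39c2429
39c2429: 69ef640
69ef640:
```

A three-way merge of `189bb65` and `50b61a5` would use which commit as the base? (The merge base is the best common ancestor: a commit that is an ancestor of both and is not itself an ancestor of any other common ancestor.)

39c2429

Ancestors of 189bb65: {189bb65, 2136bed, 35dfa81, 39c2429, 69ef640}.
Ancestors of 50b61a5: {39c2429, 50b61a5, 69ef640}.
Common ancestors: {39c2429, 69ef640}.
Among these, 39c2429 is not an ancestor of any other common ancestor — it is the merge base.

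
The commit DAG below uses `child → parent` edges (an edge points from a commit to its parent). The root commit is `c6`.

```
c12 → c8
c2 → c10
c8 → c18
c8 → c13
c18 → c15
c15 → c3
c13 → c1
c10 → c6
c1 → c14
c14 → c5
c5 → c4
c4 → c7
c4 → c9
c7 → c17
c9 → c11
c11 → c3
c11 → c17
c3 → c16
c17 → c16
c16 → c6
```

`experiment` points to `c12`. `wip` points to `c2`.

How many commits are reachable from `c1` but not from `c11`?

6

Reachable from c1: {c1, c11, c14, c16, c17, c3, c4, c5, c6, c7, c9}.
Reachable from c11: {c11, c16, c17, c3, c6}.
In c1's history but not c11's: {c1, c14, c4, c5, c7, c9} — 6 commits.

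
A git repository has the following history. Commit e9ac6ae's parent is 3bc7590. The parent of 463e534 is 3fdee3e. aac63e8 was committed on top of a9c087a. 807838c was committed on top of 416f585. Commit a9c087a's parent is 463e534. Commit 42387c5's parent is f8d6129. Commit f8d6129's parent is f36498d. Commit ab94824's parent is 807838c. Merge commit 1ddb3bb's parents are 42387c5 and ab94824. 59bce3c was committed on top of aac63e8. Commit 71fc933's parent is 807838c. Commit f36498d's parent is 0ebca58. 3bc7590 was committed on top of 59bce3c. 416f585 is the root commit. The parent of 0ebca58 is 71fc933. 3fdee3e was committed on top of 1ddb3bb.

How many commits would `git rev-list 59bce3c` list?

Walking parent pointers from 59bce3c: reachable set = {0ebca58, 1ddb3bb, 3fdee3e, 416f585, 42387c5, 463e534, 59bce3c, 71fc933, 807838c, a9c087a, aac63e8, ab94824, f36498d, f8d6129}.
That is 14 commits.

14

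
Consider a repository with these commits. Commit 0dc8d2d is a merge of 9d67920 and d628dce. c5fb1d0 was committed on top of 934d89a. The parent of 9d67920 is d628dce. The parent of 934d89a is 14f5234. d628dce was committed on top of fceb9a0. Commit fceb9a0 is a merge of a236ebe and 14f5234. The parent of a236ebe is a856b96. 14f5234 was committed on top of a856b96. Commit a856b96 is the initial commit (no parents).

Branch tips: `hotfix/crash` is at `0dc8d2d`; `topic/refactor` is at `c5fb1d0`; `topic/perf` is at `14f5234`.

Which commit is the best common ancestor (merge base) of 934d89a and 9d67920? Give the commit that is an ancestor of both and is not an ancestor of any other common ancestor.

Ancestors of 934d89a: {14f5234, 934d89a, a856b96}.
Ancestors of 9d67920: {14f5234, 9d67920, a236ebe, a856b96, d628dce, fceb9a0}.
Common ancestors: {14f5234, a856b96}.
Among these, 14f5234 is not an ancestor of any other common ancestor — it is the merge base.

14f5234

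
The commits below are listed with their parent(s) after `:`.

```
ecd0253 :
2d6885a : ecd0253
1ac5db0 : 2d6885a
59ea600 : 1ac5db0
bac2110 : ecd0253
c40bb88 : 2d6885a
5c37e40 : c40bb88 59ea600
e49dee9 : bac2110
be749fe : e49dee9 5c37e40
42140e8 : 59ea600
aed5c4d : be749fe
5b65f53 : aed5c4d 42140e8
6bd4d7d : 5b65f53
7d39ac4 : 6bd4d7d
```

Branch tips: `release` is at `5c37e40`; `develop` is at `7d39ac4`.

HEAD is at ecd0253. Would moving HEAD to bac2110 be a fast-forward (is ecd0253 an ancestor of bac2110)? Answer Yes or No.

A fast-forward from ecd0253 to bac2110 is possible iff ecd0253 is an ancestor of bac2110.
Ancestors of bac2110: {bac2110, ecd0253}.
ecd0253 is among them, so fast-forward is possible.

Yes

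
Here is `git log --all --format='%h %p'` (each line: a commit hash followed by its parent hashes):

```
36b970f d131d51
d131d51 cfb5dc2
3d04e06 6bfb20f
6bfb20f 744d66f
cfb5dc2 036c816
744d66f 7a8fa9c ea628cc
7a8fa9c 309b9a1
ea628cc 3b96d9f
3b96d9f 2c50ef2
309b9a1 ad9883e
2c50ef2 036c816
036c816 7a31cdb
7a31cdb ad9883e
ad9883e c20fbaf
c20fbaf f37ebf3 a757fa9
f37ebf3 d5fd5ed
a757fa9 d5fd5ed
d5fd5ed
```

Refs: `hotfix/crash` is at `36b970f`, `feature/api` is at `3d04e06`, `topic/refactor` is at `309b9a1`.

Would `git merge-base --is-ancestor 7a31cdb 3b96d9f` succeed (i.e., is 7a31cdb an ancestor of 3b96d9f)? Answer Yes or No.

Yes

Ancestors of 3b96d9f (commits reachable by following parents): {036c816, 2c50ef2, 3b96d9f, 7a31cdb, a757fa9, ad9883e, c20fbaf, d5fd5ed, f37ebf3}.
7a31cdb is in that set, so it is an ancestor of 3b96d9f.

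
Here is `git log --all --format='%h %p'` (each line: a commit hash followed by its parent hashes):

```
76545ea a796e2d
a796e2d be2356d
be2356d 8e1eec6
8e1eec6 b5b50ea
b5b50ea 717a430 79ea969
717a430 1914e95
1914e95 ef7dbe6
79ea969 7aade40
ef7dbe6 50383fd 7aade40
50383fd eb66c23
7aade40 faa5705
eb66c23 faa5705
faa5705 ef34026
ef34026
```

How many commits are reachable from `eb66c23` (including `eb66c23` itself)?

3

Walking parent pointers from eb66c23: reachable set = {eb66c23, ef34026, faa5705}.
That is 3 commits.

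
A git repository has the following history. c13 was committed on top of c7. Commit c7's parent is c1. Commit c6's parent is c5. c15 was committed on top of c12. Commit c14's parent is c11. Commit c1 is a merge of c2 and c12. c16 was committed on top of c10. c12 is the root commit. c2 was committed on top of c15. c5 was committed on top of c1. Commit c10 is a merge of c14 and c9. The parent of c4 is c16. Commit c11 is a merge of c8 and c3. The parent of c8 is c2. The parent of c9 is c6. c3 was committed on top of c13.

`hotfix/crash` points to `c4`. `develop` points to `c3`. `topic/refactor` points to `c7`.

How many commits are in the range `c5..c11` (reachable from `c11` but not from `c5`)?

Reachable from c11: {c1, c11, c12, c13, c15, c2, c3, c7, c8}.
Reachable from c5: {c1, c12, c15, c2, c5}.
In c11's history but not c5's: {c11, c13, c3, c7, c8} — 5 commits.

5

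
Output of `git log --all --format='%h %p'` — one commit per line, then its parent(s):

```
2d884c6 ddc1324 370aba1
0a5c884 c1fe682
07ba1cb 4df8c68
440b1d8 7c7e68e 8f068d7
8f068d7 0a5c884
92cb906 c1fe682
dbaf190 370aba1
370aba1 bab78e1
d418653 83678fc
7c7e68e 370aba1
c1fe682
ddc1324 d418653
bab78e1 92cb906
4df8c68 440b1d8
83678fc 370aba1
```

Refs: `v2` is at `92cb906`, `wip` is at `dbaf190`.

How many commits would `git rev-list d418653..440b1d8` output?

4

Reachable from 440b1d8: {0a5c884, 370aba1, 440b1d8, 7c7e68e, 8f068d7, 92cb906, bab78e1, c1fe682}.
Reachable from d418653: {370aba1, 83678fc, 92cb906, bab78e1, c1fe682, d418653}.
In 440b1d8's history but not d418653's: {0a5c884, 440b1d8, 7c7e68e, 8f068d7} — 4 commits.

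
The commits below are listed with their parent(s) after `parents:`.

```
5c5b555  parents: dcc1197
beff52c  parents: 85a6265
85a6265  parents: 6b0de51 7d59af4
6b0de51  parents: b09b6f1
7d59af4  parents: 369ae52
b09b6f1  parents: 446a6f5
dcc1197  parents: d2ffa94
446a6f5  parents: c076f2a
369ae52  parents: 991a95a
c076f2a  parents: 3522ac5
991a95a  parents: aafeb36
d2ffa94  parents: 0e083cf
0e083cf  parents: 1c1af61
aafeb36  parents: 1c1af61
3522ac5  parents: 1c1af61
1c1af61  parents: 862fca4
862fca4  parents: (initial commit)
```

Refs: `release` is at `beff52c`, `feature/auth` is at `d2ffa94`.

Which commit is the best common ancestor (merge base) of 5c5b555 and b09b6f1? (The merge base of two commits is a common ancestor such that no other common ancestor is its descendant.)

1c1af61

Ancestors of 5c5b555: {0e083cf, 1c1af61, 5c5b555, 862fca4, d2ffa94, dcc1197}.
Ancestors of b09b6f1: {1c1af61, 3522ac5, 446a6f5, 862fca4, b09b6f1, c076f2a}.
Common ancestors: {1c1af61, 862fca4}.
Among these, 1c1af61 is not an ancestor of any other common ancestor — it is the merge base.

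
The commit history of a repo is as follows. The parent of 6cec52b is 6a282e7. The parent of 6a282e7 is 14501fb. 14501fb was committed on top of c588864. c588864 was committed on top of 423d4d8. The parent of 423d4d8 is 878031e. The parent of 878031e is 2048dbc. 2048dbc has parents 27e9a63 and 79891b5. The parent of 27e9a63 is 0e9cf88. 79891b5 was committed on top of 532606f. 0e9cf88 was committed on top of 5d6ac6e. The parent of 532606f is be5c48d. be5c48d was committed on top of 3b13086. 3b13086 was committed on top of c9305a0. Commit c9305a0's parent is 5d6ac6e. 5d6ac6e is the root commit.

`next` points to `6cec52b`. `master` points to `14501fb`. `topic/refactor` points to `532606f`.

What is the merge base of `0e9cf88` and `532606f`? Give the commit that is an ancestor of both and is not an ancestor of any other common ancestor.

Ancestors of 0e9cf88: {0e9cf88, 5d6ac6e}.
Ancestors of 532606f: {3b13086, 532606f, 5d6ac6e, be5c48d, c9305a0}.
Common ancestors: {5d6ac6e}.
The only common ancestor is 5d6ac6e, so it is the merge base.

5d6ac6e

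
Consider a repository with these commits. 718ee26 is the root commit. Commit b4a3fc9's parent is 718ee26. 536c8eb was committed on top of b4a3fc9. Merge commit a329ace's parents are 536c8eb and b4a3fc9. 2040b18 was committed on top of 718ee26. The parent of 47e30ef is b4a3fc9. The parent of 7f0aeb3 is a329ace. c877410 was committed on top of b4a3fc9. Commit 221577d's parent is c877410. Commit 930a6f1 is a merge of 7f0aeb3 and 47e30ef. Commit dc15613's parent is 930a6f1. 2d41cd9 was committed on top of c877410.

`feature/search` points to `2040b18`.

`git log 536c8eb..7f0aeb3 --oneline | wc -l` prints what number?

2

Reachable from 7f0aeb3: {536c8eb, 718ee26, 7f0aeb3, a329ace, b4a3fc9}.
Reachable from 536c8eb: {536c8eb, 718ee26, b4a3fc9}.
In 7f0aeb3's history but not 536c8eb's: {7f0aeb3, a329ace} — 2 commits.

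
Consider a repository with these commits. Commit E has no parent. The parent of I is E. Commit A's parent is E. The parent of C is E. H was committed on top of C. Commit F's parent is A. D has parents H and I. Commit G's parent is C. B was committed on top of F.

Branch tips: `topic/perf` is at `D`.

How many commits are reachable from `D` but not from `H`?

2

Reachable from D: {C, D, E, H, I}.
Reachable from H: {C, E, H}.
In D's history but not H's: {D, I} — 2 commits.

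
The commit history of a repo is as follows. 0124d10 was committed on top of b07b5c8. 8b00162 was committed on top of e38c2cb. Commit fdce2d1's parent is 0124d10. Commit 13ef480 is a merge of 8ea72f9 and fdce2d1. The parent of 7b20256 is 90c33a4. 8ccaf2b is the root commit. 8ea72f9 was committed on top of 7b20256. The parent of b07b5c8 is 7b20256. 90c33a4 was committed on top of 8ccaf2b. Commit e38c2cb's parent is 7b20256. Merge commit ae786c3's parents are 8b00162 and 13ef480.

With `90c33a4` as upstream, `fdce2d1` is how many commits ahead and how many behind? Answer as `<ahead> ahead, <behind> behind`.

Reachable from fdce2d1: {0124d10, 7b20256, 8ccaf2b, 90c33a4, b07b5c8, fdce2d1}.
Reachable from 90c33a4: {8ccaf2b, 90c33a4}.
Only in fdce2d1's history (ahead): {0124d10, 7b20256, b07b5c8, fdce2d1} — 4.
Only in 90c33a4's history (behind): {} — 0.

4 ahead, 0 behind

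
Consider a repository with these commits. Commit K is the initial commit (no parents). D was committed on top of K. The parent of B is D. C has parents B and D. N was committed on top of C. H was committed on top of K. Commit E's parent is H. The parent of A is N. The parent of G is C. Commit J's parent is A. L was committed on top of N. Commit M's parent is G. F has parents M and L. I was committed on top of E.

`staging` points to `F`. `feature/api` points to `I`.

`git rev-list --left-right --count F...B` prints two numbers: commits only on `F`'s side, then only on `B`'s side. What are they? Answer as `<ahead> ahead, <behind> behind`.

6 ahead, 0 behind

Reachable from F: {B, C, D, F, G, K, L, M, N}.
Reachable from B: {B, D, K}.
Only in F's history (ahead): {C, F, G, L, M, N} — 6.
Only in B's history (behind): {} — 0.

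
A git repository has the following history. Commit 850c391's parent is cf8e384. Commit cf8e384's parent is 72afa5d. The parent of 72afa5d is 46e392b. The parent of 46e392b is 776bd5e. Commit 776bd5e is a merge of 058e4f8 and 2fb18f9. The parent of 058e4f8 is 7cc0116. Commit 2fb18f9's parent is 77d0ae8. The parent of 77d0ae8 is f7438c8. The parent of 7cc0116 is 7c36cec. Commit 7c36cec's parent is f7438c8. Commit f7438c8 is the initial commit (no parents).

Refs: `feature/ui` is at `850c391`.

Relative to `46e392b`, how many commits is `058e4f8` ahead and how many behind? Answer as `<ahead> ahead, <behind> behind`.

0 ahead, 4 behind

Reachable from 058e4f8: {058e4f8, 7c36cec, 7cc0116, f7438c8}.
Reachable from 46e392b: {058e4f8, 2fb18f9, 46e392b, 776bd5e, 77d0ae8, 7c36cec, 7cc0116, f7438c8}.
Only in 058e4f8's history (ahead): {} — 0.
Only in 46e392b's history (behind): {2fb18f9, 46e392b, 776bd5e, 77d0ae8} — 4.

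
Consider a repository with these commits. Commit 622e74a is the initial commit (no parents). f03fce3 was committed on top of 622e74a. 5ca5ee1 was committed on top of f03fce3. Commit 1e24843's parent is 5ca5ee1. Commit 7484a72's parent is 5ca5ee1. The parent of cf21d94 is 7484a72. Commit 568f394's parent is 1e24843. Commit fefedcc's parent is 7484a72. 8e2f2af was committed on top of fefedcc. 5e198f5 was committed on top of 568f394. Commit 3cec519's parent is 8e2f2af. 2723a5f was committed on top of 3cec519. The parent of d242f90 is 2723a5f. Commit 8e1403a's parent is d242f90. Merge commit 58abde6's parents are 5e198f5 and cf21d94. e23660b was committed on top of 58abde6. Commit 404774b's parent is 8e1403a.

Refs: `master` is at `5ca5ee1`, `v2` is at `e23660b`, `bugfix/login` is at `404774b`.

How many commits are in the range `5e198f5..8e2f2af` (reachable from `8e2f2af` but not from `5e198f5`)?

Reachable from 8e2f2af: {5ca5ee1, 622e74a, 7484a72, 8e2f2af, f03fce3, fefedcc}.
Reachable from 5e198f5: {1e24843, 568f394, 5ca5ee1, 5e198f5, 622e74a, f03fce3}.
In 8e2f2af's history but not 5e198f5's: {7484a72, 8e2f2af, fefedcc} — 3 commits.

3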